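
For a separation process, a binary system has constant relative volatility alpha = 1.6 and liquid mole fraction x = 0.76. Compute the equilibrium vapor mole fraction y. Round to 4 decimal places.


y = alpha*x / (1 + (alpha-1)*x)
y = 1.6*0.76 / (1 + (1.6-1)*0.76)
y = 1.216 / (1 + 0.456)
y = 1.216 / 1.456
y = 0.8352


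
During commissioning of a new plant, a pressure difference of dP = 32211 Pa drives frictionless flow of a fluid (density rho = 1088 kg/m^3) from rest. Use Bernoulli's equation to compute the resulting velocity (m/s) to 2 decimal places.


v = sqrt(2*dP/rho)
v = sqrt(2*32211/1088)
v = sqrt(59.211397)
v = 7.69 m/s


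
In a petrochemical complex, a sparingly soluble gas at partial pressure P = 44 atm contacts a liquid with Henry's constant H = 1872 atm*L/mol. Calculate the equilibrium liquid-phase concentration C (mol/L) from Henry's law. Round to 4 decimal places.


C = P / H
C = 44 / 1872
C = 0.0235 mol/L


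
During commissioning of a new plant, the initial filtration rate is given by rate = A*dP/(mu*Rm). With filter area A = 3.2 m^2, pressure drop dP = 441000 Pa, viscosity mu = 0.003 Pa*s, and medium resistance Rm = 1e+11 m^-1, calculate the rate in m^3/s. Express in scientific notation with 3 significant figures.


rate = A * dP / (mu * Rm)
rate = 3.2 * 441000 / (0.003 * 1e+11)
rate = 1411200.0 / 3.000e+08
rate = 4.70e-03 m^3/s


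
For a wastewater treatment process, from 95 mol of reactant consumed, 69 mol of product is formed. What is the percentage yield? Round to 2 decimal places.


Yield = (moles product / moles consumed) * 100%
Yield = (69 / 95) * 100
Yield = 0.7263 * 100
Yield = 72.63%


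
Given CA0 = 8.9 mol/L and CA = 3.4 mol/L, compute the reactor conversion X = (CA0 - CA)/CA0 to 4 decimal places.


X = (CA0 - CA) / CA0
X = (8.9 - 3.4) / 8.9
X = 5.5 / 8.9
X = 0.6180


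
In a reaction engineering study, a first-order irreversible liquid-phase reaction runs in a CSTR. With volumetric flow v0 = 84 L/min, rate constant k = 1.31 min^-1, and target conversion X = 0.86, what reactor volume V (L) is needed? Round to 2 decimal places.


V = v0 * X / (k * (1 - X))
V = 84 * 0.86 / (1.31 * (1 - 0.86))
V = 72.24 / (1.31 * 0.14)
V = 72.24 / 0.1834
V = 393.89 L


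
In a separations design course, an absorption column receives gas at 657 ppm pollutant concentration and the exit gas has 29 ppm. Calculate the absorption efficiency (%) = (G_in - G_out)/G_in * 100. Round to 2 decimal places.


Efficiency = (G_in - G_out) / G_in * 100%
Efficiency = (657 - 29) / 657 * 100
Efficiency = 628 / 657 * 100
Efficiency = 95.59%


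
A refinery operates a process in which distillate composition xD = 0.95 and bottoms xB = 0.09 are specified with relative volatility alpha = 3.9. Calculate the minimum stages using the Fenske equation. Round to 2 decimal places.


N_min = ln((xD*(1-xB))/(xB*(1-xD))) / ln(alpha)
Numerator inside ln: 0.8645 / 0.0045 = 192.111111
ln(192.111111) = 5.258074
ln(alpha) = ln(3.9) = 1.360977
N_min = 5.258074 / 1.360977 = 3.86


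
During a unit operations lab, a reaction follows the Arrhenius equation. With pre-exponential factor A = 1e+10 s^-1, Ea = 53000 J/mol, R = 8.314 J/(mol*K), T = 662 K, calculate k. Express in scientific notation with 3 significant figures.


k = A * exp(-Ea/(R*T))
k = 1e+10 * exp(-53000 / (8.314 * 662))
k = 1e+10 * exp(-9.629591)
k = 6.58e+05


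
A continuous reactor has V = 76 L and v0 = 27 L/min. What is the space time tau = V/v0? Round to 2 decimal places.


tau = V / v0
tau = 76 / 27
tau = 2.81 min


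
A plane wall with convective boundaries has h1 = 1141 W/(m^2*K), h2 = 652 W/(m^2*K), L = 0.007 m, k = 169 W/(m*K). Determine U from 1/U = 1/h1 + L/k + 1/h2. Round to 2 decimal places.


1/U = 1/h1 + L/k + 1/h2
1/U = 1/1141 + 0.007/169 + 1/652
1/U = 0.0008764242 + 4.14201e-05 + 0.0015337423
1/U = 0.0024515866
U = 407.90 W/(m^2*K)


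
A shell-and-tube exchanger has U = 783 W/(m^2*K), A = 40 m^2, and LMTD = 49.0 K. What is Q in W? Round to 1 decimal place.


Q = U * A * LMTD
Q = 783 * 40 * 49.0
Q = 1534680.0 W


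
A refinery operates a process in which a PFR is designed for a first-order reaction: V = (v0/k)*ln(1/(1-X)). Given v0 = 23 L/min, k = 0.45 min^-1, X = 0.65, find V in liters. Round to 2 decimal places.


V = (v0/k) * ln(1/(1-X))
V = (23/0.45) * ln(1/(1-0.65))
V = 51.111111 * ln(2.857143)
V = 51.111111 * 1.049822
V = 53.66 L


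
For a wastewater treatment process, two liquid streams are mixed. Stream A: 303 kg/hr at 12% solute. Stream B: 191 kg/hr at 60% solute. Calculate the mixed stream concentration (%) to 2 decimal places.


Mass balance on solute: F1*x1 + F2*x2 = F3*x3
F3 = F1 + F2 = 303 + 191 = 494 kg/hr
x3 = (F1*x1 + F2*x2)/F3
x3 = (303*0.12 + 191*0.6) / 494
x3 = 30.56%


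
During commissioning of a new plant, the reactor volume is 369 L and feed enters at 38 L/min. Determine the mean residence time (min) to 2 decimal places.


tau = V / v0
tau = 369 / 38
tau = 9.71 min


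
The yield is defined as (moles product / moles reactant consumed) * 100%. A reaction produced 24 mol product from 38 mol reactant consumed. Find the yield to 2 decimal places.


Yield = (moles product / moles consumed) * 100%
Yield = (24 / 38) * 100
Yield = 0.6316 * 100
Yield = 63.16%


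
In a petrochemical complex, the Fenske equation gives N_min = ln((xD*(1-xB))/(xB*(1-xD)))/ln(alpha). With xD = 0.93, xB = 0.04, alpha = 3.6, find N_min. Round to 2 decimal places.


N_min = ln((xD*(1-xB))/(xB*(1-xD))) / ln(alpha)
Numerator inside ln: 0.8928 / 0.0028 = 318.857143
ln(318.857143) = 5.764743
ln(alpha) = ln(3.6) = 1.280934
N_min = 5.764743 / 1.280934 = 4.50


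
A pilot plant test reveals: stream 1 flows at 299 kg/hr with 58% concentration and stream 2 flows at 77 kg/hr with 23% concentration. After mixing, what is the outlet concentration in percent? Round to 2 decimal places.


Mass balance on solute: F1*x1 + F2*x2 = F3*x3
F3 = F1 + F2 = 299 + 77 = 376 kg/hr
x3 = (F1*x1 + F2*x2)/F3
x3 = (299*0.58 + 77*0.23) / 376
x3 = 50.83%


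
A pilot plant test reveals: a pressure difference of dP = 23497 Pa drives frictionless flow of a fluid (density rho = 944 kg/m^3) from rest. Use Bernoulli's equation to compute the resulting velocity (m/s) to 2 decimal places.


v = sqrt(2*dP/rho)
v = sqrt(2*23497/944)
v = sqrt(49.78178)
v = 7.06 m/s


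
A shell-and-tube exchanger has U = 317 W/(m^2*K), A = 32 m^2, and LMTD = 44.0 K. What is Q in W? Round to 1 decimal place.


Q = U * A * LMTD
Q = 317 * 32 * 44.0
Q = 446336.0 W


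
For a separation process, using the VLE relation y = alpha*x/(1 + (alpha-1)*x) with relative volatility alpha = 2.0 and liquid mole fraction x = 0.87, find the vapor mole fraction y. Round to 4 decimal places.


y = alpha*x / (1 + (alpha-1)*x)
y = 2.0*0.87 / (1 + (2.0-1)*0.87)
y = 1.74 / (1 + 0.87)
y = 1.74 / 1.87
y = 0.9305


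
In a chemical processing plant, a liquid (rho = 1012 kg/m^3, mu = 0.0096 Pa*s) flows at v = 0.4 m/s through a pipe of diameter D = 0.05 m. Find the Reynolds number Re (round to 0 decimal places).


Re = rho * v * D / mu
Re = 1012 * 0.4 * 0.05 / 0.0096
Re = 20.24 / 0.0096
Re = 2108


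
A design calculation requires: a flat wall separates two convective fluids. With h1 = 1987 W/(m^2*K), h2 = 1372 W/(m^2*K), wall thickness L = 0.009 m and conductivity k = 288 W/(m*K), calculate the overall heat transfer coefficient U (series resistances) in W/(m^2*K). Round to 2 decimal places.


1/U = 1/h1 + L/k + 1/h2
1/U = 1/1987 + 0.009/288 + 1/1372
1/U = 0.0005032713 + 3.125e-05 + 0.000728863
1/U = 0.0012633843
U = 791.52 W/(m^2*K)


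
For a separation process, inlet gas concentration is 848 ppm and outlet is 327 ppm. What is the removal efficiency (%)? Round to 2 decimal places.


Efficiency = (G_in - G_out) / G_in * 100%
Efficiency = (848 - 327) / 848 * 100
Efficiency = 521 / 848 * 100
Efficiency = 61.44%


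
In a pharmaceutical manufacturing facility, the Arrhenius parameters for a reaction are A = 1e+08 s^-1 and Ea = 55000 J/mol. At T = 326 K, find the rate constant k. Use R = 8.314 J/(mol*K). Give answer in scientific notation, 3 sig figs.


k = A * exp(-Ea/(R*T))
k = 1e+08 * exp(-55000 / (8.314 * 326))
k = 1e+08 * exp(-20.292477)
k = 1.54e-01


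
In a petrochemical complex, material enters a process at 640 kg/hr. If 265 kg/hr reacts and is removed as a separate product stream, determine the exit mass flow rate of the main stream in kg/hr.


Steady-state mass balance on the main outlet: F_out = F_in - F_removed
F_out = 640 - 265
F_out = 375 kg/hr


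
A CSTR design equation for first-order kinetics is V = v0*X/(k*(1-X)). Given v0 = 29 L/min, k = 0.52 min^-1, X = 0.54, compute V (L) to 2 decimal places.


V = v0 * X / (k * (1 - X))
V = 29 * 0.54 / (0.52 * (1 - 0.54))
V = 15.66 / (0.52 * 0.46)
V = 15.66 / 0.2392
V = 65.47 L


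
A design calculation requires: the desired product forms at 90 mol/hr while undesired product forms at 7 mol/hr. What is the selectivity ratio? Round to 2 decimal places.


S = desired product rate / undesired product rate
S = 90 / 7
S = 12.86


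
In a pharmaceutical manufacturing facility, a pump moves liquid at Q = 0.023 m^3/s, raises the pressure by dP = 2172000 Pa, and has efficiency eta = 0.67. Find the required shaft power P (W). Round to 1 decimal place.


P = Q * dP / eta
P = 0.023 * 2172000 / 0.67
P = 49956.0 / 0.67
P = 74561.2 W


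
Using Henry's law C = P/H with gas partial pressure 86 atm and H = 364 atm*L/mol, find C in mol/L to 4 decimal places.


C = P / H
C = 86 / 364
C = 0.2363 mol/L


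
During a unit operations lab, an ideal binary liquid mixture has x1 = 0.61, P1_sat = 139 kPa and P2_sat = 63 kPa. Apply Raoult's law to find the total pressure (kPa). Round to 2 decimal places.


P = x1*P1_sat + x2*P2_sat
x2 = 1 - x1 = 1 - 0.61 = 0.39
P = 0.61*139 + 0.39*63
P = 84.79 + 24.57
P = 109.36 kPa


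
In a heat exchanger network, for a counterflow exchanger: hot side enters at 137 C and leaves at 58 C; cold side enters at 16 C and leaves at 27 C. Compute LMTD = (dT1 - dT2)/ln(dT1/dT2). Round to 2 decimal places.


dT1 = Th_in - Tc_out = 137 - 27 = 110
dT2 = Th_out - Tc_in = 58 - 16 = 42
LMTD = (dT1 - dT2) / ln(dT1/dT2)
LMTD = (110 - 42) / ln(110/42)
LMTD = 70.63 K


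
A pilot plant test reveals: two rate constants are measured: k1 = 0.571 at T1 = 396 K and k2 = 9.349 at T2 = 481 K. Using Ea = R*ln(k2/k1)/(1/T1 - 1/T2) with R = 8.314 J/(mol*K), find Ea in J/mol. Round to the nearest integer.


Ea = R * ln(k2/k1) / (1/T1 - 1/T2)
ln(k2/k1) = ln(9.349/0.571) = 2.7956355
1/T1 - 1/T2 = 1/396 - 1/481 = 0.000446250446
Ea = 8.314 * 2.7956355 / 0.000446250446
Ea = 52085 J/mol


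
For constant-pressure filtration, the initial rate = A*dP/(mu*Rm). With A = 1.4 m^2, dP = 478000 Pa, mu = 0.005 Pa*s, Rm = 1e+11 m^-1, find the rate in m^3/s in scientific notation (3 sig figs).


rate = A * dP / (mu * Rm)
rate = 1.4 * 478000 / (0.005 * 1e+11)
rate = 669200.0 / 5.000e+08
rate = 1.34e-03 m^3/s


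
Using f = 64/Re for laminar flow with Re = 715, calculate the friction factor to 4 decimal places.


f = 64 / Re
f = 64 / 715
f = 0.0895


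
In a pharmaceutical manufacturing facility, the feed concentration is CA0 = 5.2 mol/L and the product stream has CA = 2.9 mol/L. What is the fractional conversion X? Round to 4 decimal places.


X = (CA0 - CA) / CA0
X = (5.2 - 2.9) / 5.2
X = 2.3 / 5.2
X = 0.4423


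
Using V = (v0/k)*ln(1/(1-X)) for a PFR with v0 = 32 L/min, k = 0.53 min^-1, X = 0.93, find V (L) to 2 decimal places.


V = (v0/k) * ln(1/(1-X))
V = (32/0.53) * ln(1/(1-0.93))
V = 60.377358 * ln(14.285714)
V = 60.377358 * 2.65926
V = 160.56 L


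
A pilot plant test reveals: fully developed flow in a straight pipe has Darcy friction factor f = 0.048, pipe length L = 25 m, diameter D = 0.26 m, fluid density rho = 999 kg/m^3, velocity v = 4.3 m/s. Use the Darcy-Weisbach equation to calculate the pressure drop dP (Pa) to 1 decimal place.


dP = f * (L/D) * (rho*v^2/2)
dP = 0.048 * (25/0.26) * (999*4.3^2/2)
L/D = 96.15384615
rho*v^2/2 = 999*18.49/2 = 9235.755
dP = 0.048 * 96.15384615 * 9235.755
dP = 42626.6 Pa


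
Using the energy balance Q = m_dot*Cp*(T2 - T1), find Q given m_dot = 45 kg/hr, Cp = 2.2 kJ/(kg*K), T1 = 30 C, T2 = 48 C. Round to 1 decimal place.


Q = m_dot * Cp * (T2 - T1)
Q = 45 * 2.2 * (48 - 30)
Q = 45 * 2.2 * 18
Q = 1782.0 kJ/hr


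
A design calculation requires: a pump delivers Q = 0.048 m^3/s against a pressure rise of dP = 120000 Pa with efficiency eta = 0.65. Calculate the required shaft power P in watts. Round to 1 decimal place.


P = Q * dP / eta
P = 0.048 * 120000 / 0.65
P = 5760.0 / 0.65
P = 8861.5 W


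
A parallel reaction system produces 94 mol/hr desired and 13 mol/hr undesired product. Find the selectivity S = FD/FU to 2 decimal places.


S = desired product rate / undesired product rate
S = 94 / 13
S = 7.23


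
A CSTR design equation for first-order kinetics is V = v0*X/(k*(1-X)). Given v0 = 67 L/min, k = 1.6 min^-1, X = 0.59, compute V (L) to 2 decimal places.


V = v0 * X / (k * (1 - X))
V = 67 * 0.59 / (1.6 * (1 - 0.59))
V = 39.53 / (1.6 * 0.41)
V = 39.53 / 0.656
V = 60.26 L


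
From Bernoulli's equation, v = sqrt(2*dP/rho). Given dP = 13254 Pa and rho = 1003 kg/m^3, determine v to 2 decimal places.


v = sqrt(2*dP/rho)
v = sqrt(2*13254/1003)
v = sqrt(26.428714)
v = 5.14 m/s


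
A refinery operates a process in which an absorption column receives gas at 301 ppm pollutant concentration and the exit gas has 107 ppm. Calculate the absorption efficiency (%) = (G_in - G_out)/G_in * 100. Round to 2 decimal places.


Efficiency = (G_in - G_out) / G_in * 100%
Efficiency = (301 - 107) / 301 * 100
Efficiency = 194 / 301 * 100
Efficiency = 64.45%


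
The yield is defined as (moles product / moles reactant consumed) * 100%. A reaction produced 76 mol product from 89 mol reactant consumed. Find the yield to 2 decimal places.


Yield = (moles product / moles consumed) * 100%
Yield = (76 / 89) * 100
Yield = 0.8539 * 100
Yield = 85.39%


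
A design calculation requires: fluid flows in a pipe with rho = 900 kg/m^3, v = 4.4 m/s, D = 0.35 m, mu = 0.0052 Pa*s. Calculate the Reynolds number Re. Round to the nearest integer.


Re = rho * v * D / mu
Re = 900 * 4.4 * 0.35 / 0.0052
Re = 1386.0 / 0.0052
Re = 266538


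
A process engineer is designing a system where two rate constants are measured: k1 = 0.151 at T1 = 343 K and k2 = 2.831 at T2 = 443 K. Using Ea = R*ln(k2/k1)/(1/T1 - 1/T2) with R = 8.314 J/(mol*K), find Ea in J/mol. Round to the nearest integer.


Ea = R * ln(k2/k1) / (1/T1 - 1/T2)
ln(k2/k1) = ln(2.831/0.151) = 2.9311054
1/T1 - 1/T2 = 1/343 - 1/443 = 0.000658115552
Ea = 8.314 * 2.9311054 / 0.000658115552
Ea = 37029 J/mol


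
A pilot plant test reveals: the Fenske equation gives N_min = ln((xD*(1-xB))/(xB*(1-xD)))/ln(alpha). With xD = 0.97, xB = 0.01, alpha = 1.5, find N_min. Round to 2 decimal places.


N_min = ln((xD*(1-xB))/(xB*(1-xD))) / ln(alpha)
Numerator inside ln: 0.9603 / 0.0003 = 3201.0
ln(3201.0) = 8.071219
ln(alpha) = ln(1.5) = 0.405465
N_min = 8.071219 / 0.405465 = 19.91


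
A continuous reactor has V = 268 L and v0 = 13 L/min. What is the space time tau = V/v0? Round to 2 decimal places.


tau = V / v0
tau = 268 / 13
tau = 20.62 min


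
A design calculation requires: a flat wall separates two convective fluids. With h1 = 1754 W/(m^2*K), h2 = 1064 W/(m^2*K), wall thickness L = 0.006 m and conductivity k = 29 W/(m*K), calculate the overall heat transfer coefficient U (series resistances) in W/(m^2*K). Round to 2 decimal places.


1/U = 1/h1 + L/k + 1/h2
1/U = 1/1754 + 0.006/29 + 1/1064
1/U = 0.0005701254 + 0.0002068966 + 0.0009398496
1/U = 0.0017168716
U = 582.45 W/(m^2*K)


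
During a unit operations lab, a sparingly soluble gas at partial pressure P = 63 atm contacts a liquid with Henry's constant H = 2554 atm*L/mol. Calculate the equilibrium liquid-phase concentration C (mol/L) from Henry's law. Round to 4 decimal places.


C = P / H
C = 63 / 2554
C = 0.0247 mol/L


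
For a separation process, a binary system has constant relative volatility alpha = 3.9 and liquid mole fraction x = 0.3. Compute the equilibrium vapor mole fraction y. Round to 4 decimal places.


y = alpha*x / (1 + (alpha-1)*x)
y = 3.9*0.3 / (1 + (3.9-1)*0.3)
y = 1.17 / (1 + 0.87)
y = 1.17 / 1.87
y = 0.6257


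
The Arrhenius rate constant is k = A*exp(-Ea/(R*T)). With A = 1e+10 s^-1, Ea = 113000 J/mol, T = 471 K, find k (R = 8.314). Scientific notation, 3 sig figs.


k = A * exp(-Ea/(R*T))
k = 1e+10 * exp(-113000 / (8.314 * 471))
k = 1e+10 * exp(-28.856757)
k = 2.94e-03


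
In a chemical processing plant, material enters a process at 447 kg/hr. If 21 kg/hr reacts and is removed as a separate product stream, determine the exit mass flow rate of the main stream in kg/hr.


Steady-state mass balance on the main outlet: F_out = F_in - F_removed
F_out = 447 - 21
F_out = 426 kg/hr


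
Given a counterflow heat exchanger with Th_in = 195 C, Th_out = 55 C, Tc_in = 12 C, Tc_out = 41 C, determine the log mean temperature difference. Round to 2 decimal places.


dT1 = Th_in - Tc_out = 195 - 41 = 154
dT2 = Th_out - Tc_in = 55 - 12 = 43
LMTD = (dT1 - dT2) / ln(dT1/dT2)
LMTD = (154 - 43) / ln(154/43)
LMTD = 87.01 K


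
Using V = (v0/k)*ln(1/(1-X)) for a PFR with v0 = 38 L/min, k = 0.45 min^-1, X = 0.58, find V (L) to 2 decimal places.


V = (v0/k) * ln(1/(1-X))
V = (38/0.45) * ln(1/(1-0.58))
V = 84.444444 * ln(2.380952)
V = 84.444444 * 0.8675
V = 73.26 L


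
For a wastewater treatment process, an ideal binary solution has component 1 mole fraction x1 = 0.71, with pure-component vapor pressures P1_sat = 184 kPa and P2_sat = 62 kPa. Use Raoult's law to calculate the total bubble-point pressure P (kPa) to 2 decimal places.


P = x1*P1_sat + x2*P2_sat
x2 = 1 - x1 = 1 - 0.71 = 0.29
P = 0.71*184 + 0.29*62
P = 130.64 + 17.98
P = 148.62 kPa


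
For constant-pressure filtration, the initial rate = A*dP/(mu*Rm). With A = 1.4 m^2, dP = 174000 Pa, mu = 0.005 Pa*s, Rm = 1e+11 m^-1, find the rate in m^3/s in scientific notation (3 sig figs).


rate = A * dP / (mu * Rm)
rate = 1.4 * 174000 / (0.005 * 1e+11)
rate = 243600.0 / 5.000e+08
rate = 4.87e-04 m^3/s


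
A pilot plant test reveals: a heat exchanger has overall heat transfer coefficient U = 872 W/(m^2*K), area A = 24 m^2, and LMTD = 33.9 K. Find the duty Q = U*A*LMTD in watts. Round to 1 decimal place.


Q = U * A * LMTD
Q = 872 * 24 * 33.9
Q = 709459.2 W


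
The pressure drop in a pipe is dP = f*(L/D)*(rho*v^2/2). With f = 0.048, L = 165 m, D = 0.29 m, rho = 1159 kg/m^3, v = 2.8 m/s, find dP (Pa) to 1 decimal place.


dP = f * (L/D) * (rho*v^2/2)
dP = 0.048 * (165/0.29) * (1159*2.8^2/2)
L/D = 568.96551724
rho*v^2/2 = 1159*7.84/2 = 4543.28
dP = 0.048 * 568.96551724 * 4543.28
dP = 124078.5 Pa


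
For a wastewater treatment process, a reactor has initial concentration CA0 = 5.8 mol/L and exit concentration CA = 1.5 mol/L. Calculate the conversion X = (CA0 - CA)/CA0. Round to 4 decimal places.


X = (CA0 - CA) / CA0
X = (5.8 - 1.5) / 5.8
X = 4.3 / 5.8
X = 0.7414


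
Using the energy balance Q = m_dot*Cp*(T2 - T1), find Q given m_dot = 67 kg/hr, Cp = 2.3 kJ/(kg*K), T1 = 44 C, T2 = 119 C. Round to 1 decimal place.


Q = m_dot * Cp * (T2 - T1)
Q = 67 * 2.3 * (119 - 44)
Q = 67 * 2.3 * 75
Q = 11557.5 kJ/hr


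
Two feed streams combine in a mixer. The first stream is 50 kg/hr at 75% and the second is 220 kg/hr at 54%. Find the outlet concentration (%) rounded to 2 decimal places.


Mass balance on solute: F1*x1 + F2*x2 = F3*x3
F3 = F1 + F2 = 50 + 220 = 270 kg/hr
x3 = (F1*x1 + F2*x2)/F3
x3 = (50*0.75 + 220*0.54) / 270
x3 = 57.89%


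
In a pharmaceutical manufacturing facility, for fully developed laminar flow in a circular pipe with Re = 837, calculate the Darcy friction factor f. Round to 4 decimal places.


f = 64 / Re
f = 64 / 837
f = 0.0765


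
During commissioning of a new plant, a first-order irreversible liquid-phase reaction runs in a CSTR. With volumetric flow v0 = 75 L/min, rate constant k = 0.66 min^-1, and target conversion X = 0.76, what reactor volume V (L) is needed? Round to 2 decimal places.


V = v0 * X / (k * (1 - X))
V = 75 * 0.76 / (0.66 * (1 - 0.76))
V = 57.0 / (0.66 * 0.24)
V = 57.0 / 0.1584
V = 359.85 L


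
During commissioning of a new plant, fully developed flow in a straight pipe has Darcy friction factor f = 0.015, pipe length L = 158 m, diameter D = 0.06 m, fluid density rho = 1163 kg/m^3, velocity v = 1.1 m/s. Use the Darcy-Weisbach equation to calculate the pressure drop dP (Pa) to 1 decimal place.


dP = f * (L/D) * (rho*v^2/2)
dP = 0.015 * (158/0.06) * (1163*1.1^2/2)
L/D = 2633.33333333
rho*v^2/2 = 1163*1.21/2 = 703.615
dP = 0.015 * 2633.33333333 * 703.615
dP = 27792.8 Pa


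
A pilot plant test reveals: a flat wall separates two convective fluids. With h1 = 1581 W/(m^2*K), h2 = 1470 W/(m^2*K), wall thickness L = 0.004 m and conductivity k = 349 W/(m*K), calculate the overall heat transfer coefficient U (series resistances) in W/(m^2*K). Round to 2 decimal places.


1/U = 1/h1 + L/k + 1/h2
1/U = 1/1581 + 0.004/349 + 1/1470
1/U = 0.0006325111 + 1.14613e-05 + 0.0006802721
1/U = 0.0013242445
U = 755.15 W/(m^2*K)


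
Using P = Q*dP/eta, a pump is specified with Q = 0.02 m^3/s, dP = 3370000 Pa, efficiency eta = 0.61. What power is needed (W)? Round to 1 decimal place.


P = Q * dP / eta
P = 0.02 * 3370000 / 0.61
P = 67400.0 / 0.61
P = 110491.8 W


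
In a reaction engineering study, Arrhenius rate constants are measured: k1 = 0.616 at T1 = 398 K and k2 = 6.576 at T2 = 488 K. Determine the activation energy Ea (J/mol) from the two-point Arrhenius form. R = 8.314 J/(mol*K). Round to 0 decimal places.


Ea = R * ln(k2/k1) / (1/T1 - 1/T2)
ln(k2/k1) = ln(6.576/0.616) = 2.367935
1/T1 - 1/T2 = 1/398 - 1/488 = 0.000463382486
Ea = 8.314 * 2.367935 / 0.000463382486
Ea = 42485 J/mol


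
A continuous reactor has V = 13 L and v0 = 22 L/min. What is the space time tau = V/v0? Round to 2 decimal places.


tau = V / v0
tau = 13 / 22
tau = 0.59 min


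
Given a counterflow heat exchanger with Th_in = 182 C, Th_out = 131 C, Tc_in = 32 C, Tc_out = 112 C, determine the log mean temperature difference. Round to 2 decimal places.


dT1 = Th_in - Tc_out = 182 - 112 = 70
dT2 = Th_out - Tc_in = 131 - 32 = 99
LMTD = (dT1 - dT2) / ln(dT1/dT2)
LMTD = (70 - 99) / ln(70/99)
LMTD = 83.66 K


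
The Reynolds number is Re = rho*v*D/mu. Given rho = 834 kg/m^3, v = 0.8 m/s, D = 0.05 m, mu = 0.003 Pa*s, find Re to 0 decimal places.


Re = rho * v * D / mu
Re = 834 * 0.8 * 0.05 / 0.003
Re = 33.36 / 0.003
Re = 11120


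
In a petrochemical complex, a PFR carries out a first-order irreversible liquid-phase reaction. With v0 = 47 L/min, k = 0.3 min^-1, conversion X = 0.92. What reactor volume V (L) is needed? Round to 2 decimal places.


V = (v0/k) * ln(1/(1-X))
V = (47/0.3) * ln(1/(1-0.92))
V = 156.666667 * ln(12.5)
V = 156.666667 * 2.525729
V = 395.70 L


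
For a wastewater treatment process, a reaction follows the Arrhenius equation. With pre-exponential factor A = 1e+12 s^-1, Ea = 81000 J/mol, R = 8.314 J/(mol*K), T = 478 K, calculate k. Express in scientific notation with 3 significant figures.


k = A * exp(-Ea/(R*T))
k = 1e+12 * exp(-81000 / (8.314 * 478))
k = 1e+12 * exp(-20.382014)
k = 1.41e+03


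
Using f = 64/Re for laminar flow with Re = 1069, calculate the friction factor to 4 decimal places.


f = 64 / Re
f = 64 / 1069
f = 0.0599


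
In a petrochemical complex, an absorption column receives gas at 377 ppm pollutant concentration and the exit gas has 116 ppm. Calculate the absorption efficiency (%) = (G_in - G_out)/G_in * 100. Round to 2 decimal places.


Efficiency = (G_in - G_out) / G_in * 100%
Efficiency = (377 - 116) / 377 * 100
Efficiency = 261 / 377 * 100
Efficiency = 69.23%


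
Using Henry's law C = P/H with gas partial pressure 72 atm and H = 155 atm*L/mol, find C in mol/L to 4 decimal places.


C = P / H
C = 72 / 155
C = 0.4645 mol/L


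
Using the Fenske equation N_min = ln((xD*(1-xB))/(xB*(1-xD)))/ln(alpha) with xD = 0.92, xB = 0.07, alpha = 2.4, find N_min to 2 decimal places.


N_min = ln((xD*(1-xB))/(xB*(1-xD))) / ln(alpha)
Numerator inside ln: 0.8556 / 0.0056 = 152.785714
ln(152.785714) = 5.029036
ln(alpha) = ln(2.4) = 0.875469
N_min = 5.029036 / 0.875469 = 5.74


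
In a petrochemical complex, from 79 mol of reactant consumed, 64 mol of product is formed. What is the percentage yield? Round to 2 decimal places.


Yield = (moles product / moles consumed) * 100%
Yield = (64 / 79) * 100
Yield = 0.8101 * 100
Yield = 81.01%


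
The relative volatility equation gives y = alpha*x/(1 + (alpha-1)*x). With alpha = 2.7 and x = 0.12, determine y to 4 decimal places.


y = alpha*x / (1 + (alpha-1)*x)
y = 2.7*0.12 / (1 + (2.7-1)*0.12)
y = 0.324 / (1 + 0.204)
y = 0.324 / 1.204
y = 0.2691


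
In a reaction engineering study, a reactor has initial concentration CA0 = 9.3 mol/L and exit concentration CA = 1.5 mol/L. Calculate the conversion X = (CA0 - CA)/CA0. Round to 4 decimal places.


X = (CA0 - CA) / CA0
X = (9.3 - 1.5) / 9.3
X = 7.8 / 9.3
X = 0.8387


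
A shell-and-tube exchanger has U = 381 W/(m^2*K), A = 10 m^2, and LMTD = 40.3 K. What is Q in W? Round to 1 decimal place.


Q = U * A * LMTD
Q = 381 * 10 * 40.3
Q = 153543.0 W


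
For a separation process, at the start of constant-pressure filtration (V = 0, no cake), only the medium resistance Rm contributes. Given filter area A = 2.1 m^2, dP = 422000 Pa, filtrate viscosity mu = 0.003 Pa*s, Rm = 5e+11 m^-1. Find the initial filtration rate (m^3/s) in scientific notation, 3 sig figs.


rate = A * dP / (mu * Rm)
rate = 2.1 * 422000 / (0.003 * 5e+11)
rate = 886200.0 / 1.500e+09
rate = 5.91e-04 m^3/s


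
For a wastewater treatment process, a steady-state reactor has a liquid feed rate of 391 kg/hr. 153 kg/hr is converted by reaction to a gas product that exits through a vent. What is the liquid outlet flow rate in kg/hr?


Steady-state mass balance on the main outlet: F_out = F_in - F_removed
F_out = 391 - 153
F_out = 238 kg/hr


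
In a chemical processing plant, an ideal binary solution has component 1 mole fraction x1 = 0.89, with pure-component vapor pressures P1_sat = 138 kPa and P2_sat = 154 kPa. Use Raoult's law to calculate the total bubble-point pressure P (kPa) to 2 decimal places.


P = x1*P1_sat + x2*P2_sat
x2 = 1 - x1 = 1 - 0.89 = 0.11
P = 0.89*138 + 0.11*154
P = 122.82 + 16.94
P = 139.76 kPa


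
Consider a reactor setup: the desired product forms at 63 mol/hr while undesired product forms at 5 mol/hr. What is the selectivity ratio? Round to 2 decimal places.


S = desired product rate / undesired product rate
S = 63 / 5
S = 12.60


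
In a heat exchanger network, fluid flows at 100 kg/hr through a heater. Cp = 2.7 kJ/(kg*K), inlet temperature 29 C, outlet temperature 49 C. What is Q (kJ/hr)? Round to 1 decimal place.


Q = m_dot * Cp * (T2 - T1)
Q = 100 * 2.7 * (49 - 29)
Q = 100 * 2.7 * 20
Q = 5400.0 kJ/hr


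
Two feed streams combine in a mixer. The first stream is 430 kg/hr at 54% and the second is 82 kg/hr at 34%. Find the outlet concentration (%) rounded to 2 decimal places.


Mass balance on solute: F1*x1 + F2*x2 = F3*x3
F3 = F1 + F2 = 430 + 82 = 512 kg/hr
x3 = (F1*x1 + F2*x2)/F3
x3 = (430*0.54 + 82*0.34) / 512
x3 = 50.80%


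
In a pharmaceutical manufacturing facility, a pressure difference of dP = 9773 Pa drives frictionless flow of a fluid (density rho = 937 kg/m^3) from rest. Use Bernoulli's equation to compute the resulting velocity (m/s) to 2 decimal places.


v = sqrt(2*dP/rho)
v = sqrt(2*9773/937)
v = sqrt(20.860192)
v = 4.57 m/s


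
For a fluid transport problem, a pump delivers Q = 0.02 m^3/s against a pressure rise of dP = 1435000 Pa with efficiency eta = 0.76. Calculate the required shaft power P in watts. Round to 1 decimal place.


P = Q * dP / eta
P = 0.02 * 1435000 / 0.76
P = 28700.0 / 0.76
P = 37763.2 W


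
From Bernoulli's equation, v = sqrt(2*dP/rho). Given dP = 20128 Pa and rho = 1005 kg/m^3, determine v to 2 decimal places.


v = sqrt(2*dP/rho)
v = sqrt(2*20128/1005)
v = sqrt(40.055721)
v = 6.33 m/s


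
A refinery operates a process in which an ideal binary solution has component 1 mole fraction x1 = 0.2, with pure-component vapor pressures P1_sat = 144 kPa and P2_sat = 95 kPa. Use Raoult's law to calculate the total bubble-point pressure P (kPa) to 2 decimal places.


P = x1*P1_sat + x2*P2_sat
x2 = 1 - x1 = 1 - 0.2 = 0.8
P = 0.2*144 + 0.8*95
P = 28.8 + 76.0
P = 104.80 kPa


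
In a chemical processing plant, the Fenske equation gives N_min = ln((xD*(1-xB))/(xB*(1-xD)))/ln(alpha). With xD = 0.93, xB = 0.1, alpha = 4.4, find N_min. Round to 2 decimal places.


N_min = ln((xD*(1-xB))/(xB*(1-xD))) / ln(alpha)
Numerator inside ln: 0.837 / 0.007 = 119.571429
ln(119.571429) = 4.783914
ln(alpha) = ln(4.4) = 1.481605
N_min = 4.783914 / 1.481605 = 3.23


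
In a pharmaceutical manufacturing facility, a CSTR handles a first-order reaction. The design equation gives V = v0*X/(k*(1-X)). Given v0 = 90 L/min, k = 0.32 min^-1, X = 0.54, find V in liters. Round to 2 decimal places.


V = v0 * X / (k * (1 - X))
V = 90 * 0.54 / (0.32 * (1 - 0.54))
V = 48.6 / (0.32 * 0.46)
V = 48.6 / 0.1472
V = 330.16 L


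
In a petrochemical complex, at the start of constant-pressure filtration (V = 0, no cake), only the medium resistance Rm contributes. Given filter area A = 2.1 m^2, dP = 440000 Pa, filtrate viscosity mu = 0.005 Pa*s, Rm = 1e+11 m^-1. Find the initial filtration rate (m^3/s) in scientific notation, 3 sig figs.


rate = A * dP / (mu * Rm)
rate = 2.1 * 440000 / (0.005 * 1e+11)
rate = 924000.0 / 5.000e+08
rate = 1.85e-03 m^3/s


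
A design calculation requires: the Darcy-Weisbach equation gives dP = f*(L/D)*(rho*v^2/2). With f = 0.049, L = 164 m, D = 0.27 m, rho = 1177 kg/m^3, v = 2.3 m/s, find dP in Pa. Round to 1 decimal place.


dP = f * (L/D) * (rho*v^2/2)
dP = 0.049 * (164/0.27) * (1177*2.3^2/2)
L/D = 607.40740741
rho*v^2/2 = 1177*5.29/2 = 3113.165
dP = 0.049 * 607.40740741 * 3113.165
dP = 92657.0 Pa


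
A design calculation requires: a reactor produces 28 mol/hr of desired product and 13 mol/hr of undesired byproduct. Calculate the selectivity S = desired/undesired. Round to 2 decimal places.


S = desired product rate / undesired product rate
S = 28 / 13
S = 2.15


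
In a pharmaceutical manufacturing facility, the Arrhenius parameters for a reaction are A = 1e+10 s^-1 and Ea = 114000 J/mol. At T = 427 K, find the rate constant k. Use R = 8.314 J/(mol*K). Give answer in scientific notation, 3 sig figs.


k = A * exp(-Ea/(R*T))
k = 1e+10 * exp(-114000 / (8.314 * 427))
k = 1e+10 * exp(-32.11197)
k = 1.13e-04


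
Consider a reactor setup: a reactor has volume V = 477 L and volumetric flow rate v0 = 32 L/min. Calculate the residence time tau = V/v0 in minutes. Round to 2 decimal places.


tau = V / v0
tau = 477 / 32
tau = 14.91 min


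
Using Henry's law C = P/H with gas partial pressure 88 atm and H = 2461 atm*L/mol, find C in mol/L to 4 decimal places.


C = P / H
C = 88 / 2461
C = 0.0358 mol/L


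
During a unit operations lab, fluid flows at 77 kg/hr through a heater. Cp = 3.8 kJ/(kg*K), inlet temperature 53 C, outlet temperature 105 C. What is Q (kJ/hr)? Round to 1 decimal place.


Q = m_dot * Cp * (T2 - T1)
Q = 77 * 3.8 * (105 - 53)
Q = 77 * 3.8 * 52
Q = 15215.2 kJ/hr


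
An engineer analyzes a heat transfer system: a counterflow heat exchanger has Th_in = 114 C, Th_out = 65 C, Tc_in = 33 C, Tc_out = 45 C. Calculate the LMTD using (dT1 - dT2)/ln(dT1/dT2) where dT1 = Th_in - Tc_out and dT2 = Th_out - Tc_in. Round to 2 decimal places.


dT1 = Th_in - Tc_out = 114 - 45 = 69
dT2 = Th_out - Tc_in = 65 - 33 = 32
LMTD = (dT1 - dT2) / ln(dT1/dT2)
LMTD = (69 - 32) / ln(69/32)
LMTD = 48.15 K


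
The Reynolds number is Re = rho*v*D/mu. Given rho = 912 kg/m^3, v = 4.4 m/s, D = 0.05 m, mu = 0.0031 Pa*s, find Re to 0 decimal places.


Re = rho * v * D / mu
Re = 912 * 4.4 * 0.05 / 0.0031
Re = 200.64 / 0.0031
Re = 64723


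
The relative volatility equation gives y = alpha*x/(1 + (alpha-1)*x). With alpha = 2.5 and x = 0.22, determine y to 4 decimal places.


y = alpha*x / (1 + (alpha-1)*x)
y = 2.5*0.22 / (1 + (2.5-1)*0.22)
y = 0.55 / (1 + 0.33)
y = 0.55 / 1.33
y = 0.4135


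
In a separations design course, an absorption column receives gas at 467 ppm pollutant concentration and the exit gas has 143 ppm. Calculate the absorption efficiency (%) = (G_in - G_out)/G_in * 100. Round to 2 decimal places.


Efficiency = (G_in - G_out) / G_in * 100%
Efficiency = (467 - 143) / 467 * 100
Efficiency = 324 / 467 * 100
Efficiency = 69.38%


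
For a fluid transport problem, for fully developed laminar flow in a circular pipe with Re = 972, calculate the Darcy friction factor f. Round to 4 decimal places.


f = 64 / Re
f = 64 / 972
f = 0.0658


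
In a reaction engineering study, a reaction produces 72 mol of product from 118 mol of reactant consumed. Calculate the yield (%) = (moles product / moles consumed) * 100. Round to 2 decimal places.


Yield = (moles product / moles consumed) * 100%
Yield = (72 / 118) * 100
Yield = 0.6102 * 100
Yield = 61.02%


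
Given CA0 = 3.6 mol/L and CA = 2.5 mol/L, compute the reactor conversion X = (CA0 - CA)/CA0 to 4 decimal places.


X = (CA0 - CA) / CA0
X = (3.6 - 2.5) / 3.6
X = 1.1 / 3.6
X = 0.3056


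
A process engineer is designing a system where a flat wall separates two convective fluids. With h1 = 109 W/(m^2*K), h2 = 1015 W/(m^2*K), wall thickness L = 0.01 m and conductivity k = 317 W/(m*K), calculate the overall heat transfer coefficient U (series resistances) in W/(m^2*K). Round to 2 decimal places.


1/U = 1/h1 + L/k + 1/h2
1/U = 1/109 + 0.01/317 + 1/1015
1/U = 0.0091743119 + 3.15457e-05 + 0.0009852217
1/U = 0.0101910793
U = 98.13 W/(m^2*K)


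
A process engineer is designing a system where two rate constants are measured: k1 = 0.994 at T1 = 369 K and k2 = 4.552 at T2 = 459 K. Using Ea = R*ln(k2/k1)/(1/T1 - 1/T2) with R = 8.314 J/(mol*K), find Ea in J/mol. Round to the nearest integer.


Ea = R * ln(k2/k1) / (1/T1 - 1/T2)
ln(k2/k1) = ln(4.552/0.994) = 1.5215848
1/T1 - 1/T2 = 1/369 - 1/459 = 0.000531377863
Ea = 8.314 * 1.5215848 / 0.000531377863
Ea = 23807 J/mol


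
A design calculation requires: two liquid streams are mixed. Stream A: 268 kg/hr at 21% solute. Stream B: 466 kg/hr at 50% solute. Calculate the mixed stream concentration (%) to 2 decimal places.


Mass balance on solute: F1*x1 + F2*x2 = F3*x3
F3 = F1 + F2 = 268 + 466 = 734 kg/hr
x3 = (F1*x1 + F2*x2)/F3
x3 = (268*0.21 + 466*0.5) / 734
x3 = 39.41%


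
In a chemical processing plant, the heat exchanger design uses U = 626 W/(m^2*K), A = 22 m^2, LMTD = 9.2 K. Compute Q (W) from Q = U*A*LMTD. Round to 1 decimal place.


Q = U * A * LMTD
Q = 626 * 22 * 9.2
Q = 126702.4 W


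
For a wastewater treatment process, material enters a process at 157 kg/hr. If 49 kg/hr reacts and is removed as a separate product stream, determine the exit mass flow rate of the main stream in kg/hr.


Steady-state mass balance on the main outlet: F_out = F_in - F_removed
F_out = 157 - 49
F_out = 108 kg/hr


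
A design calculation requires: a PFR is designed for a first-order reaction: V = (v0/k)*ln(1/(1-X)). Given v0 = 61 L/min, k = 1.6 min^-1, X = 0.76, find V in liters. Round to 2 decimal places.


V = (v0/k) * ln(1/(1-X))
V = (61/1.6) * ln(1/(1-0.76))
V = 38.125 * ln(4.166667)
V = 38.125 * 1.427116
V = 54.41 L


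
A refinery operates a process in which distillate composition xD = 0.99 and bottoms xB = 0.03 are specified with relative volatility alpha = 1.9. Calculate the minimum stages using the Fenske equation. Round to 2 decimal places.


N_min = ln((xD*(1-xB))/(xB*(1-xD))) / ln(alpha)
Numerator inside ln: 0.9603 / 0.0003 = 3201.0
ln(3201.0) = 8.071219
ln(alpha) = ln(1.9) = 0.641854
N_min = 8.071219 / 0.641854 = 12.57


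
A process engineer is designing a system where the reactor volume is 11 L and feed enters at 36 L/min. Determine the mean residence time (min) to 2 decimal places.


tau = V / v0
tau = 11 / 36
tau = 0.31 min


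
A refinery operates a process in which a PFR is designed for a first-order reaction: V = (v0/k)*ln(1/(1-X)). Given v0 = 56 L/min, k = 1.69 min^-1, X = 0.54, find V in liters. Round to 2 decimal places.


V = (v0/k) * ln(1/(1-X))
V = (56/1.69) * ln(1/(1-0.54))
V = 33.136095 * ln(2.173913)
V = 33.136095 * 0.776529
V = 25.73 L


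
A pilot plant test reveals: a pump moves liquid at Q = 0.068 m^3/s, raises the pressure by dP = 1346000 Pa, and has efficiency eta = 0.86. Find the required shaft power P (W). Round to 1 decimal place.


P = Q * dP / eta
P = 0.068 * 1346000 / 0.86
P = 91528.0 / 0.86
P = 106427.9 W


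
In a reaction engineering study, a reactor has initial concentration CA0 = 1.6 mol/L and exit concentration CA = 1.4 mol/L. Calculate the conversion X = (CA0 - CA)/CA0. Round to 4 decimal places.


X = (CA0 - CA) / CA0
X = (1.6 - 1.4) / 1.6
X = 0.2 / 1.6
X = 0.1250


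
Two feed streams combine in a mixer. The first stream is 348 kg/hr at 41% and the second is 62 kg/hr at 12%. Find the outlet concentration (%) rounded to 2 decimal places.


Mass balance on solute: F1*x1 + F2*x2 = F3*x3
F3 = F1 + F2 = 348 + 62 = 410 kg/hr
x3 = (F1*x1 + F2*x2)/F3
x3 = (348*0.41 + 62*0.12) / 410
x3 = 36.61%


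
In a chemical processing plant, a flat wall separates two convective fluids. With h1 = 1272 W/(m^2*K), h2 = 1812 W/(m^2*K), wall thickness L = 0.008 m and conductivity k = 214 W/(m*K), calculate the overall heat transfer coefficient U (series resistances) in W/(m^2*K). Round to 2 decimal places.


1/U = 1/h1 + L/k + 1/h2
1/U = 1/1272 + 0.008/214 + 1/1812
1/U = 0.0007861635 + 3.73832e-05 + 0.0005518764
1/U = 0.0013754231
U = 727.05 W/(m^2*K)


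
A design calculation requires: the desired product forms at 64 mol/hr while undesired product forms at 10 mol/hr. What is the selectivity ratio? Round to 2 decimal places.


S = desired product rate / undesired product rate
S = 64 / 10
S = 6.40


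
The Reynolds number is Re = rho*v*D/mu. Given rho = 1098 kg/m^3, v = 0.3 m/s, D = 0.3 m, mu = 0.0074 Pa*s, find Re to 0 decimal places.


Re = rho * v * D / mu
Re = 1098 * 0.3 * 0.3 / 0.0074
Re = 98.82 / 0.0074
Re = 13354


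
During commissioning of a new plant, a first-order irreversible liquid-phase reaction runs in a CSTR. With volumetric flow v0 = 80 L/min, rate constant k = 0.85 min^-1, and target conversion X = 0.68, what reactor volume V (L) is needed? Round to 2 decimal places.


V = v0 * X / (k * (1 - X))
V = 80 * 0.68 / (0.85 * (1 - 0.68))
V = 54.4 / (0.85 * 0.32)
V = 54.4 / 0.272
V = 200.00 L


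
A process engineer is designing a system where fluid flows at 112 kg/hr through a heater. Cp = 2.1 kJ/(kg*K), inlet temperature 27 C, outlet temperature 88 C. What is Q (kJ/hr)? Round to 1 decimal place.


Q = m_dot * Cp * (T2 - T1)
Q = 112 * 2.1 * (88 - 27)
Q = 112 * 2.1 * 61
Q = 14347.2 kJ/hr


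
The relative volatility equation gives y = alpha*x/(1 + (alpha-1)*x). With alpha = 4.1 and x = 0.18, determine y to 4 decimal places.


y = alpha*x / (1 + (alpha-1)*x)
y = 4.1*0.18 / (1 + (4.1-1)*0.18)
y = 0.738 / (1 + 0.558)
y = 0.738 / 1.558
y = 0.4737


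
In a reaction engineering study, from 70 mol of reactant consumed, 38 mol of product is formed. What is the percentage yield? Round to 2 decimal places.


Yield = (moles product / moles consumed) * 100%
Yield = (38 / 70) * 100
Yield = 0.5429 * 100
Yield = 54.29%


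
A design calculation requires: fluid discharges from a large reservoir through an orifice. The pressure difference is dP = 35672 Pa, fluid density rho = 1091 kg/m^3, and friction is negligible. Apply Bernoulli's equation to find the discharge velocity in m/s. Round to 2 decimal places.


v = sqrt(2*dP/rho)
v = sqrt(2*35672/1091)
v = sqrt(65.393217)
v = 8.09 m/s
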